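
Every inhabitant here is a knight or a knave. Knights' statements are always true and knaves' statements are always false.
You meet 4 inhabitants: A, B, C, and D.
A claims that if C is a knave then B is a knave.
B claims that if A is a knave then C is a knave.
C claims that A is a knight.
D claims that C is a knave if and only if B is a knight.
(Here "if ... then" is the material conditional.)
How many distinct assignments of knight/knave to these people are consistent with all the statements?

2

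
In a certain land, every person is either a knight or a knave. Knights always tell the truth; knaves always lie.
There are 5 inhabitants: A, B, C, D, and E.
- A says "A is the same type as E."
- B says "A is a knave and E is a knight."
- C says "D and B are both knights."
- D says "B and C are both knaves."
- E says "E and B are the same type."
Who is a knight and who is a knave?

A is a knave, B is a knight, C is a knave, D is a knave, and E is a knight.

A (knave): "A is the same type as E" — False. ✓
Since B is a knight, "A is a knave and E is a knight" needs to be True, which holds.
Since C is a knave, "D and B are both knights" needs to be False, which holds.
D is a knave, and the claim "B and C are both knaves" is indeed False.
E (knight): "E and B are the same type" — True. ✓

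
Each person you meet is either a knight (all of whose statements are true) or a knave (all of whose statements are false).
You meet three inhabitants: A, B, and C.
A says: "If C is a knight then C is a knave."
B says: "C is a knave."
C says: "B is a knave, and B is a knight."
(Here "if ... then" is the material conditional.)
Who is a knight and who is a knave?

A (knight): "if C is a knight then C is a knave" — True. ✓
B is a knight, and the claim "C is a knave" is indeed True.
C is a knave, so "B is a knave, and B is a knight" must be False — and it is.

Knights: A and B. Knaves: C.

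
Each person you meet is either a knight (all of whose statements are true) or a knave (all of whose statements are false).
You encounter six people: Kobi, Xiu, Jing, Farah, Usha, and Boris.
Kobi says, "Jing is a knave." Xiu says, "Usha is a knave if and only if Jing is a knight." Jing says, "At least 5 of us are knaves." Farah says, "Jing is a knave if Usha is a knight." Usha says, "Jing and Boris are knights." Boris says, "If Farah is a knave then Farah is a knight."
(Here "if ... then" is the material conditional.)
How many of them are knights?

3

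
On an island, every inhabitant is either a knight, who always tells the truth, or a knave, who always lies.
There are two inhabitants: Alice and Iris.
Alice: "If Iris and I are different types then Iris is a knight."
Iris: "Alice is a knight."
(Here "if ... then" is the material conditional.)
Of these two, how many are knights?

2

The unique consistent assignment is Alice=knight, Iris=knight.
That has 2 knights.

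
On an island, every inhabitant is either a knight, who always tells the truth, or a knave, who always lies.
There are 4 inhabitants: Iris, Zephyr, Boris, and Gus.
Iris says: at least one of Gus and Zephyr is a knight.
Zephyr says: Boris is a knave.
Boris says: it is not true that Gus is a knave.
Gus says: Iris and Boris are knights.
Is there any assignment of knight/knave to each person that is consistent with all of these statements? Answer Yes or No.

Yes

One consistent assignment: Iris=knight, Zephyr=knight, Boris=knave, Gus=knave.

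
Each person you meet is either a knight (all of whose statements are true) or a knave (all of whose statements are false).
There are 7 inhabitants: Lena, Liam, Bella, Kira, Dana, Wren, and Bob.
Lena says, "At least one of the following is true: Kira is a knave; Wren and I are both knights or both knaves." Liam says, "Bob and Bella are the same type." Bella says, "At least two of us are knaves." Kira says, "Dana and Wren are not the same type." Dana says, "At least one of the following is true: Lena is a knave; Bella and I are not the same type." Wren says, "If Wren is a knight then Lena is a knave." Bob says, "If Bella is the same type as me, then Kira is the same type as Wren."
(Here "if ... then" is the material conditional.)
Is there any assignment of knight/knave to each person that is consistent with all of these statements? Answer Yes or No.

No

Checking all 128 assignments, each has at least one speaker whose statement's truth value contradicts their type.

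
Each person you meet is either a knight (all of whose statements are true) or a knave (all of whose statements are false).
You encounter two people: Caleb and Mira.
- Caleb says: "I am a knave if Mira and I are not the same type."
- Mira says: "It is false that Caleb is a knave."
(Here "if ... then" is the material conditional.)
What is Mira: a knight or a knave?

Mira is a knight.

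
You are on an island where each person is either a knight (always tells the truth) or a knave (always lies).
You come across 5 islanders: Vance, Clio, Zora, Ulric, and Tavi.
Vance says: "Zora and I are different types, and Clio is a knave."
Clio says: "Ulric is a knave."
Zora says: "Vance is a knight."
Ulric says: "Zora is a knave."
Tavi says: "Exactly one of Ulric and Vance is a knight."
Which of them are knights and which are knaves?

Vance is a knave, and the claim "Zora and I are different types, and Clio is a knave" is indeed false.
Clio is a knave, so "Ulric is a knave" must be false — and it is.
Zora is a knave, and the claim "Vance is a knight" is indeed false.
As a knight, Ulric's statement "Zora is a knave" should be true; it is.
Since Tavi is a knight, "exactly one of Ulric and Vance is a knight" needs to be true, which holds.

Knights: Ulric and Tavi. Knaves: Vance, Clio, and Zora.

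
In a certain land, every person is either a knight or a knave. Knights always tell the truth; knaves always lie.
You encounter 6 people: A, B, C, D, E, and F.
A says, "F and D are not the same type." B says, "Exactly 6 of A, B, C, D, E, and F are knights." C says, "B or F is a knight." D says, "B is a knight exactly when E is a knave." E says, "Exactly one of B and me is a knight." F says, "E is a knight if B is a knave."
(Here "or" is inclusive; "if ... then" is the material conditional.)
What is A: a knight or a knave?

A is a knave.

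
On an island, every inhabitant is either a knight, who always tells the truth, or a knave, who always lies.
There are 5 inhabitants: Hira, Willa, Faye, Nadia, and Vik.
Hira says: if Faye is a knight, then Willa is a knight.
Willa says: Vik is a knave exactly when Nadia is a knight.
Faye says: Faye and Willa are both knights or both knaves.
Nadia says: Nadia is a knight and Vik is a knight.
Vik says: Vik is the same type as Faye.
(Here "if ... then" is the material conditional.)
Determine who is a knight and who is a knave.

Hira is a knight; "if Faye is a knight, then Willa is a knight" is True, as required.
Willa is a knight, and the claim "Vik is a knave exactly when Nadia is a knight" is indeed True.
Faye is a knight, and the claim "Faye and Willa are both knights or both knaves" is indeed True.
Nadia is a knave, so "Nadia is a knight and Vik is a knight" must be false — and it is.
Vik is a knight, so "Vik is the same type as Faye" must be True — and it is.

Hira is a knight, Willa is a knight, Faye is a knight, Nadia is a knave, and Vik is a knight.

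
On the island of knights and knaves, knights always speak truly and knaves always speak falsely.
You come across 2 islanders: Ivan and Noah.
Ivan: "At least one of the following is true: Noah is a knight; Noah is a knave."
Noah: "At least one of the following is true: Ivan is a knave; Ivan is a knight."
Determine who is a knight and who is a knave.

Ivan is a knight and Noah is a knight.

Ivan is a knight, and the claim "at least one of the following is true: Noah is a knight; Noah is a knave" is indeed True.
Since Noah is a knight, "at least one of the following is true: Ivan is a knave; Ivan is a knight" needs to be True, which holds.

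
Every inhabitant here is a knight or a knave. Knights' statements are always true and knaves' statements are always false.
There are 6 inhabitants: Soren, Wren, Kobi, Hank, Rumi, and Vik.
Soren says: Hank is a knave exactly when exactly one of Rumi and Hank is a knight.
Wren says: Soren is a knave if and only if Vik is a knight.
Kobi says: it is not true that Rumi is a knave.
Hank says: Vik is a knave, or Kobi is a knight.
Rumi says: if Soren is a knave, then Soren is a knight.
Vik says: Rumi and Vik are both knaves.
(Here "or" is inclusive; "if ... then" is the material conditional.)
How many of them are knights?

The unique consistent assignment is Soren=knight, Wren=knight, Kobi=knight, Hank=knight, Rumi=knight, Vik=knave.
That has 5 knights.

5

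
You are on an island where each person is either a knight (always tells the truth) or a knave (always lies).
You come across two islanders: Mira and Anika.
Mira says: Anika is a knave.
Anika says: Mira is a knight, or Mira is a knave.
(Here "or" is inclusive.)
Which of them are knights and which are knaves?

Mira is a knave and Anika is a knight.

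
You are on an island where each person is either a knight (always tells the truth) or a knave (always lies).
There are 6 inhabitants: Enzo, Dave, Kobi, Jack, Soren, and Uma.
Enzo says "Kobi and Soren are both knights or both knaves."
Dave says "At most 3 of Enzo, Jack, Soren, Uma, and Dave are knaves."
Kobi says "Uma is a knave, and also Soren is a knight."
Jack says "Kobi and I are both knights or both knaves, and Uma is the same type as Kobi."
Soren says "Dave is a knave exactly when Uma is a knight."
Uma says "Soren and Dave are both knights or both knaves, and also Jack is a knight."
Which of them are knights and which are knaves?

Knights: Enzo, Dave, Kobi, and Soren. Knaves: Jack and Uma.

Enzo is a knight; "Kobi and Soren are both knights or both knaves" is True, as required.
Since Dave is a knight, "at most 3 of Enzo, Jack, Soren, Uma, and Dave are knaves" needs to be True, which holds.
Since Kobi is a knight, "Uma is a knave, and also Soren is a knight" needs to be True, which holds.
Jack is a knave; "Kobi and I are both knights or both knaves, and Uma is the same type as Kobi" is False, as required.
Soren is a knight, so "Dave is a knave exactly when Uma is a knight" must be True — and it is.
Uma is a knave; "Soren and Dave are both knights or both knaves, and also Jack is a knight" is False, as required.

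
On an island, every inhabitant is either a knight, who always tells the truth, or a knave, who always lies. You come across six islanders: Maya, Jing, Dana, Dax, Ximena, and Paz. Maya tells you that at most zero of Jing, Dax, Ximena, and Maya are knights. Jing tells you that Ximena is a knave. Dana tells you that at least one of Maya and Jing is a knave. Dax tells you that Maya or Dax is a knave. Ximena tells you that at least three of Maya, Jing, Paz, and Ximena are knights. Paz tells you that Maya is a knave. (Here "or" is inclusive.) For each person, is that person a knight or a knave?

Maya (knave): "at most zero of Jing, Dax, Ximena, and Maya are knights" — false. ✓
Jing is a knight, so "Ximena is a knave" must be True — and it is.
Dana is a knight; "at least one of Maya and Jing is a knave" is True, as required.
Dax is a knight; "Maya or Dax is a knave" is True, as required.
Ximena (knave): "at least three of Maya, Jing, Paz, and Ximena are knights" — false. ✓
Paz is a knight; "Maya is a knave" is True, as required.

Maya is a knave, Jing is a knight, Dana is a knight, Dax is a knight, Ximena is a knave, and Paz is a knight.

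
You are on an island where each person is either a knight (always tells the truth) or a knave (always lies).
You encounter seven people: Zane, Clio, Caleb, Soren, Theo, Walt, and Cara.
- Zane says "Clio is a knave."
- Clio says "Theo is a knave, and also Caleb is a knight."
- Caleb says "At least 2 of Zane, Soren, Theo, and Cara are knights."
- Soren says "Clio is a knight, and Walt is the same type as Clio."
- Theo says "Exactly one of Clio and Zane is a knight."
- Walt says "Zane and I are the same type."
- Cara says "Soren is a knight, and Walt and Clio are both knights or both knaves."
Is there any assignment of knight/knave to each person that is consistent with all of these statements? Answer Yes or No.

Yes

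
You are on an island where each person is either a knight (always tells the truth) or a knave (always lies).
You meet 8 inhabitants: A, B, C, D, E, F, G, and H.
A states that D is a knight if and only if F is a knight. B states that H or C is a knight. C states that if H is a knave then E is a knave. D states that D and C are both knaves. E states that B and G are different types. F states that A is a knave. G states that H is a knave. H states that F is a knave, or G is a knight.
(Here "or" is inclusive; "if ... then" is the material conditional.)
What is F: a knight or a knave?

F is a knave.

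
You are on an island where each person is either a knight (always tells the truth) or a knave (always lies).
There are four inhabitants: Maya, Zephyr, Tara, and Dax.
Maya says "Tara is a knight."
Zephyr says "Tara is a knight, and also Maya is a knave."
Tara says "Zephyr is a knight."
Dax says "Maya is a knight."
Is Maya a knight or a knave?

Maya is a knave.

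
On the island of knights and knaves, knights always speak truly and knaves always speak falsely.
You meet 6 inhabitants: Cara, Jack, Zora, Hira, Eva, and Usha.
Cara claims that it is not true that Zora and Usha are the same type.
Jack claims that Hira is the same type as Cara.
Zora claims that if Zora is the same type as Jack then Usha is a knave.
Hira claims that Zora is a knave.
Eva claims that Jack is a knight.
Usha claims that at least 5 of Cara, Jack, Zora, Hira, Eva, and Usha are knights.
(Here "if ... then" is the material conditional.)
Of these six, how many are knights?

The unique consistent assignment is Cara=knight, Jack=knave, Zora=knight, Hira=knave, Eva=knave, Usha=knave.
That has 2 knights.

2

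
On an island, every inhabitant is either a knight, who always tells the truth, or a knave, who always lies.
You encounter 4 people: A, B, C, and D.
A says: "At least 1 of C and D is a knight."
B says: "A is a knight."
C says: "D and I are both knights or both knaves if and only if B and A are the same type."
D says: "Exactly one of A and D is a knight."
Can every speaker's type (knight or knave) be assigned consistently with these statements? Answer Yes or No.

Checking all 16 assignments, each has at least one speaker whose statement's truth value contradicts their type.

No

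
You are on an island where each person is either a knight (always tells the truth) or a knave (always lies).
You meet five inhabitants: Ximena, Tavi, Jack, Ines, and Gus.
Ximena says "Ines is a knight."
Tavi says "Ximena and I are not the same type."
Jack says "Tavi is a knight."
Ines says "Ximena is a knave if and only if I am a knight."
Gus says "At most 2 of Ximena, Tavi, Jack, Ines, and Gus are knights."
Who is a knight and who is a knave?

Ximena is a knave, Tavi is a knave, Jack is a knave, Ines is a knave, and Gus is a knight.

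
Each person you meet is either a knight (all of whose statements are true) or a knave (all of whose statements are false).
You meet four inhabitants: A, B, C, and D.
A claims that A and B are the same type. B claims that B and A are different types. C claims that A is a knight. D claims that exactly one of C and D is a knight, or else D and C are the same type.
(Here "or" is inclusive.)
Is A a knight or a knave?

Consistent assignments: {A=knave, B=knight, C=knave, D=knight}
In every consistent assignment, A is a knave.

A is a knave.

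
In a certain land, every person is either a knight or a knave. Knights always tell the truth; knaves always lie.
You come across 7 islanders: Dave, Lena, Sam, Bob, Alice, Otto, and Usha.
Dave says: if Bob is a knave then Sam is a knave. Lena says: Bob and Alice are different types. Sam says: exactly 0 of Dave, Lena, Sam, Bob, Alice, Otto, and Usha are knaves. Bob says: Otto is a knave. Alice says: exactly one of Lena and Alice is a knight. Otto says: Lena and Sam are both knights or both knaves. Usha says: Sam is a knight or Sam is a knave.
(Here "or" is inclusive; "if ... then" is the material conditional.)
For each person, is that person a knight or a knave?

Knights: Dave, Otto, and Usha. Knaves: Lena, Sam, Bob, and Alice.

Since Dave is a knight, "if Bob is a knave then Sam is a knave" needs to be true, which holds.
Lena is a knave, so "Bob and Alice are different types" must be False — and it is.
As a knave, Sam's statement "exactly 0 of Dave, Lena, Sam, Bob, Alice, Otto, and Usha are knaves" should be False; it is.
Bob is a knave; "Otto is a knave" is False, as required.
Alice is a knave, and the claim "exactly one of Lena and Alice is a knight" is indeed False.
Otto is a knight; "Lena and Sam are both knights or both knaves" is true, as required.
As a knight, Usha's statement "Sam is a knight or Sam is a knave" should be true; it is.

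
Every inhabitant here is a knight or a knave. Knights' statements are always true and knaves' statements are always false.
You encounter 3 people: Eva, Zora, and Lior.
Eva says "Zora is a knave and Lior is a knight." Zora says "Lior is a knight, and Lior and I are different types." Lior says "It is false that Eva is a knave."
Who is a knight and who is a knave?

Eva is a knave; "Zora is a knave and Lior is a knight" is False, as required.
Zora (knave): "Lior is a knight, and Lior and I are different types" — False. ✓
Lior is a knave, and the claim "it is false that Eva is a knave" is indeed False.

Eva is a knave, Zora is a knave, and Lior is a knave.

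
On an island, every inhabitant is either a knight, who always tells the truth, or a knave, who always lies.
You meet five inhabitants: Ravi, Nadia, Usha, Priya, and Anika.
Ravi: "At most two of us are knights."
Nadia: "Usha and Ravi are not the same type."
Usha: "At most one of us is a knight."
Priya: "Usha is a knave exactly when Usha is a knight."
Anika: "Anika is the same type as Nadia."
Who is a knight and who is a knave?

Knights: Ravi and Nadia. Knaves: Usha, Priya, and Anika.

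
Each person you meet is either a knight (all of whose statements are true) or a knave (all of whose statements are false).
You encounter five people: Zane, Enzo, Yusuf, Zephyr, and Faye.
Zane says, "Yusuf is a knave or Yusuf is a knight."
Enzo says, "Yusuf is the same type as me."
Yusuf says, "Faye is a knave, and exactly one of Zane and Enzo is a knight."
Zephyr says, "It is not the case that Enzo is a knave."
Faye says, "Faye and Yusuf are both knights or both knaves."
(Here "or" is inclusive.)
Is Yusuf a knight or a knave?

Yusuf is a knight.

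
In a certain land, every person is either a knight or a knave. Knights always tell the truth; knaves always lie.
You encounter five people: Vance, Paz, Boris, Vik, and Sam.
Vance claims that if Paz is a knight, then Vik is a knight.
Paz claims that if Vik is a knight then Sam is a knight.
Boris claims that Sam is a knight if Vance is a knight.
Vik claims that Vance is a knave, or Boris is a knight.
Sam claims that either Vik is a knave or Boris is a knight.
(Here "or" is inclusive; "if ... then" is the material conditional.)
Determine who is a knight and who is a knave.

Knights: Vance, Paz, Boris, Vik, and Sam. Knaves: none.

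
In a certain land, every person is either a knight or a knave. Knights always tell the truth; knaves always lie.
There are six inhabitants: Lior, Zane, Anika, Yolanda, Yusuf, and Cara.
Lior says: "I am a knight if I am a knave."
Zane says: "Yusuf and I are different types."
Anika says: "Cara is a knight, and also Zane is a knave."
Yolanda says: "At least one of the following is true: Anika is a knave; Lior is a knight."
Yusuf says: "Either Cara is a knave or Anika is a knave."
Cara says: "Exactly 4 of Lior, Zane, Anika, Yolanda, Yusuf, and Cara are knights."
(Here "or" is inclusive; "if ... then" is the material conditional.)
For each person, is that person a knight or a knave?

Lior is a knight, and the claim "I am a knight if I am a knave" is indeed true.
Zane (knave): "Yusuf and I are different types" — false. ✓
Since Anika is a knight, "Cara is a knight, and also Zane is a knave" needs to be true, which holds.
As a knight, Yolanda's statement "at least one of the following is true: Anika is a knave; Lior is a knight" should be true; it is.
Yusuf is a knave, so "either Cara is a knave or Anika is a knave" must be false — and it is.
Cara is a knight, and the claim "exactly 4 of Lior, Zane, Anika, Yolanda, Yusuf, and Cara are knights" is indeed true.

Knights: Lior, Anika, Yolanda, and Cara. Knaves: Zane and Yusuf.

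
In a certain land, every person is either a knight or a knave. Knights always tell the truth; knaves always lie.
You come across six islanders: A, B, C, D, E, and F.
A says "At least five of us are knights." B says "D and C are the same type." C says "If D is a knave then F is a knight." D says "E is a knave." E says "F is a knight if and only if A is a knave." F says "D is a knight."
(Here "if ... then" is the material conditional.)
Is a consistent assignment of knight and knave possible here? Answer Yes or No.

One consistent assignment: A=knight, B=knight, C=knight, D=knight, E=knave, F=knight.

Yes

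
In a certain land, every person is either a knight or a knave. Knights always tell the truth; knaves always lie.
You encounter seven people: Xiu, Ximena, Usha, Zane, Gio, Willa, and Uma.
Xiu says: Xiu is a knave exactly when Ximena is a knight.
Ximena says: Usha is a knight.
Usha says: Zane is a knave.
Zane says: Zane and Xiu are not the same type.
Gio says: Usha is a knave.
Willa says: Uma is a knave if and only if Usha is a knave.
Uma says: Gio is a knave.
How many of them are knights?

The unique consistent assignment is Xiu=knave, Ximena=knave, Usha=knave, Zane=knight, Gio=knight, Willa=knight, Uma=knave.
That has 3 knights.

3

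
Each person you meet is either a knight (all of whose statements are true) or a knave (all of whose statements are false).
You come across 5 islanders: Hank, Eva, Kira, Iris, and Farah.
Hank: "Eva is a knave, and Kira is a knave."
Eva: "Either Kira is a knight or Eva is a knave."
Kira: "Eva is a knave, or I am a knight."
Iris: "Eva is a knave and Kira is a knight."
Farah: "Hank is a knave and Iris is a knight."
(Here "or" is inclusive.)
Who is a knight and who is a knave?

Since Hank is a knave, "Eva is a knave, and Kira is a knave" needs to be False, which holds.
Eva is a knight, so "either Kira is a knight or Eva is a knave" must be True — and it is.
Kira is a knight, so "Eva is a knave, or I am a knight" must be True — and it is.
As a knave, Iris's statement "Eva is a knave and Kira is a knight" should be False; it is.
Farah (knave): "Hank is a knave and Iris is a knight" — False. ✓

Hank is a knave, Eva is a knight, Kira is a knight, Iris is a knave, and Farah is a knave.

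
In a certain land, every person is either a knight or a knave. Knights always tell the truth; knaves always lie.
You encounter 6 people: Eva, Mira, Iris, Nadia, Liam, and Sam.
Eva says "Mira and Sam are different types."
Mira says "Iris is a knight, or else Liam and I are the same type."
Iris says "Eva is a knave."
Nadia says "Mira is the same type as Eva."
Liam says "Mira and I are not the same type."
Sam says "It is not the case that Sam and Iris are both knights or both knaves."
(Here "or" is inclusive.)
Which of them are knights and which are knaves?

Knights: Eva, Liam, and Sam. Knaves: Mira, Iris, and Nadia.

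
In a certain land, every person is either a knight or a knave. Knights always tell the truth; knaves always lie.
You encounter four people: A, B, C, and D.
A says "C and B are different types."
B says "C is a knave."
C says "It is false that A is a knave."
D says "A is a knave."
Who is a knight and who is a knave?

A is a knight, B is a knave, C is a knight, and D is a knave.

A (knight): "C and B are different types" — true. ✓
B is a knave; "C is a knave" is false, as required.
Since C is a knight, "it is false that A is a knave" needs to be true, which holds.
D is a knave, and the claim "A is a knave" is indeed false.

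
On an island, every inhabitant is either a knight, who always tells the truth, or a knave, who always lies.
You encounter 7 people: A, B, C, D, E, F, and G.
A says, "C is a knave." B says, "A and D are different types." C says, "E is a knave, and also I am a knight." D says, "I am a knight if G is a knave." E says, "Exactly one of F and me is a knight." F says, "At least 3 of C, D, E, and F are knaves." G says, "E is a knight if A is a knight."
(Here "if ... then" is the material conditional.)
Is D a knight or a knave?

D is a knight.

Consistent assignments: {A=knight, B=knave, C=knave, D=knight, E=knight, F=knave, G=knight}; {A=knave, B=knight, C=knight, D=knight, E=knave, F=knave, G=knight}
In every consistent assignment, D is a knight.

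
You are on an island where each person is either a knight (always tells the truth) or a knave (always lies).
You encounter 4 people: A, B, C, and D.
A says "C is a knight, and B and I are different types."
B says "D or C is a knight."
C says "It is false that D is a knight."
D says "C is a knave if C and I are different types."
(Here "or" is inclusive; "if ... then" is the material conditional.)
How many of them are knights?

2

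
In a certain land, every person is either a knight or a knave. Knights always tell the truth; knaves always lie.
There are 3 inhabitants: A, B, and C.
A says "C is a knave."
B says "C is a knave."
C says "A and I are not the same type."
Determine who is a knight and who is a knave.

Knights: C. Knaves: A and B.

Suppose A is a knight. Then A's statement "C is a knave" would have to be true. Checking the 4 ways to assign the others, none is consistent with every speaker.
(For instance, with B=knave, C=knight, A's claim "C is a knave" comes out false where it would need to be true.)
So A must be a knave, making "C is a knave" false. Taking A=knave, B=knave, C=knight, each remaining statement checks out:
  B (knave): "C is a knave" — false. ✓
  C (knight): "A and I are not the same type" — true. ✓
This is the unique consistent assignment.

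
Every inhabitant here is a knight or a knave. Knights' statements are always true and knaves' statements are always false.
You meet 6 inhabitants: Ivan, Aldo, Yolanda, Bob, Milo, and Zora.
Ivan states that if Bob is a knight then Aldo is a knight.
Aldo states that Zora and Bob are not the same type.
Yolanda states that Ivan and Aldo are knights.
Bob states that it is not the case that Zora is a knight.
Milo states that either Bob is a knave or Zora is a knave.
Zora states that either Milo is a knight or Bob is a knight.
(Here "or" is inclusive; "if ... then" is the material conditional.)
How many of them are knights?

5

The unique consistent assignment is Ivan=knight, Aldo=knight, Yolanda=knight, Bob=knave, Milo=knight, Zora=knight.
That has 5 knights.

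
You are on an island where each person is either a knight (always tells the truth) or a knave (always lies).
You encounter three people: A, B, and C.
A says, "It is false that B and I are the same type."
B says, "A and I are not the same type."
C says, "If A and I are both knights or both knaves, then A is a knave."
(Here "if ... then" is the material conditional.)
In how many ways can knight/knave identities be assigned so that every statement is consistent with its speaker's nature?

1

Consistent assignments:
  A=knave, B=knave, C=knight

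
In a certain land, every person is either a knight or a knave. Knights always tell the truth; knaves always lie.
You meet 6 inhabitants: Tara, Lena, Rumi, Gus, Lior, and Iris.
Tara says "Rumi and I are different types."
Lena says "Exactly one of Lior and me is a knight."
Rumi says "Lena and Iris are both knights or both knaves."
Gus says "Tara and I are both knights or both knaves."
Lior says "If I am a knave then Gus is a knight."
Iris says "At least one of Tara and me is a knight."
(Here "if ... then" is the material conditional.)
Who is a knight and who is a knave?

Tara is a knight, and the claim "Rumi and I are different types" is indeed true.
As a knave, Lena's statement "exactly one of Lior and me is a knight" should be False; it is.
Rumi is a knave, and the claim "Lena and Iris are both knights or both knaves" is indeed False.
Gus (knave): "Tara and I are both knights or both knaves" — False. ✓
As a knave, Lior's statement "if I am a knave then Gus is a knight" should be False; it is.
Iris is a knight, so "at least one of Tara and me is a knight" must be true — and it is.

Tara is a knight, Lena is a knave, Rumi is a knave, Gus is a knave, Lior is a knave, and Iris is a knight.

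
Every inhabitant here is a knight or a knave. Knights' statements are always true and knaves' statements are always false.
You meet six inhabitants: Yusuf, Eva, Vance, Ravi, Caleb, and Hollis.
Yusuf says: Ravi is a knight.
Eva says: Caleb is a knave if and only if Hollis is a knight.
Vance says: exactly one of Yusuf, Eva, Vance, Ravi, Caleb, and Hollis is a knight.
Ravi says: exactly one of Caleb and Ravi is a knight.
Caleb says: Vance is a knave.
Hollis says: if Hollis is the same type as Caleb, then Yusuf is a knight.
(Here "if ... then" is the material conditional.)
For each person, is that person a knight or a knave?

Yusuf is a knave, so "Ravi is a knight" must be False — and it is.
Since Eva is a knave, "Caleb is a knave if and only if Hollis is a knight" needs to be False, which holds.
Vance is a knight, so "exactly one of Yusuf, Eva, Vance, Ravi, Caleb, and Hollis is a knight" must be True — and it is.
As a knave, Ravi's statement "exactly one of Caleb and Ravi is a knight" should be False; it is.
As a knave, Caleb's statement "Vance is a knave" should be False; it is.
As a knave, Hollis's statement "if Hollis is the same type as Caleb, then Yusuf is a knight" should be False; it is.

Yusuf is a knave, Eva is a knave, Vance is a knight, Ravi is a knave, Caleb is a knave, and Hollis is a knave.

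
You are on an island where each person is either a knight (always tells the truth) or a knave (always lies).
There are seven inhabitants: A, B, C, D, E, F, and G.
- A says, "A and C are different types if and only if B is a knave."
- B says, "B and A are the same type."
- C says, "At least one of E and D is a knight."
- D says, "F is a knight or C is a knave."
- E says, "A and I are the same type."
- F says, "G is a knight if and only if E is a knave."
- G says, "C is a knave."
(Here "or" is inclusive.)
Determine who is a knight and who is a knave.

Since A is a knight, "A and C are different types if and only if B is a knave" needs to be True, which holds.
B is a knight, and the claim "B and A are the same type" is indeed True.
C is a knight, so "at least one of E and D is a knight" must be True — and it is.
D is a knight, so "F is a knight or C is a knave" must be True — and it is.
Since E is a knight, "A and I are the same type" needs to be True, which holds.
F is a knight; "G is a knight if and only if E is a knave" is True, as required.
As a knave, G's statement "C is a knave" should be false; it is.

A is a knight, B is a knight, C is a knight, D is a knight, E is a knight, F is a knight, and G is a knave.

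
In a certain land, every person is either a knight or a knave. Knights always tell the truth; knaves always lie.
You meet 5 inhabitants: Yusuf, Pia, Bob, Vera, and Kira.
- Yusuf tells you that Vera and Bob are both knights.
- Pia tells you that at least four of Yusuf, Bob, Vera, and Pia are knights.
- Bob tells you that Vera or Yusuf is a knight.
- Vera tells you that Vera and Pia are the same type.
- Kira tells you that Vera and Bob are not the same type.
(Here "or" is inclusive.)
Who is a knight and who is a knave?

As a knight, Yusuf's statement "Vera and Bob are both knights" should be True; it is.
Pia (knight): "at least four of Yusuf, Bob, Vera, and Pia are knights" — True. ✓
As a knight, Bob's statement "Vera or Yusuf is a knight" should be True; it is.
Vera (knight): "Vera and Pia are the same type" — True. ✓
Since Kira is a knave, "Vera and Bob are not the same type" needs to be False, which holds.

Yusuf is a knight, Pia is a knight, Bob is a knight, Vera is a knight, and Kira is a knave.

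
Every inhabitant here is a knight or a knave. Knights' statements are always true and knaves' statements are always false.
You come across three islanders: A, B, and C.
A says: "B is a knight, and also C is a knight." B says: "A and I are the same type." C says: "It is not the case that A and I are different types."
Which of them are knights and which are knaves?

A is a knight, and the claim "B is a knight, and also C is a knight" is indeed True.
Since B is a knight, "A and I are the same type" needs to be True, which holds.
C is a knight, and the claim "it is not the case that A and I are different types" is indeed True.

A is a knight, B is a knight, and C is a knight.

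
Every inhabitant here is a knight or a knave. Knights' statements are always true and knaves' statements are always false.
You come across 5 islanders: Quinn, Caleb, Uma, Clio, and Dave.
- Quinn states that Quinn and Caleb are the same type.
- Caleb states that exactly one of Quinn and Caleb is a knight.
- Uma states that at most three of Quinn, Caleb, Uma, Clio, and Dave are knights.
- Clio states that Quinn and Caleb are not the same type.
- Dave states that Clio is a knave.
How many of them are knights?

3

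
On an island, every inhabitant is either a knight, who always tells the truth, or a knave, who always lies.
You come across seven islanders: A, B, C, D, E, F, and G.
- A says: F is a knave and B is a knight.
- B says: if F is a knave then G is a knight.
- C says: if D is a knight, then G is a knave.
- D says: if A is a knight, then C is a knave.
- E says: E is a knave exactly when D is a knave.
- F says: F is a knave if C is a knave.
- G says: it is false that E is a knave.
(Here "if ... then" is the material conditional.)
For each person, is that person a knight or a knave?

Since A is a knave, "F is a knave and B is a knight" needs to be False, which holds.
B (knight): "if F is a knave then G is a knight" — True. ✓
C is a knight, so "if D is a knight, then G is a knave" must be True — and it is.
D (knight): "if A is a knight, then C is a knave" — True. ✓
As a knave, E's statement "E is a knave exactly when D is a knave" should be False; it is.
F is a knight; "F is a knave if C is a knave" is True, as required.
As a knave, G's statement "it is false that E is a knave" should be False; it is.

Knights: B, C, D, and F. Knaves: A, E, and G.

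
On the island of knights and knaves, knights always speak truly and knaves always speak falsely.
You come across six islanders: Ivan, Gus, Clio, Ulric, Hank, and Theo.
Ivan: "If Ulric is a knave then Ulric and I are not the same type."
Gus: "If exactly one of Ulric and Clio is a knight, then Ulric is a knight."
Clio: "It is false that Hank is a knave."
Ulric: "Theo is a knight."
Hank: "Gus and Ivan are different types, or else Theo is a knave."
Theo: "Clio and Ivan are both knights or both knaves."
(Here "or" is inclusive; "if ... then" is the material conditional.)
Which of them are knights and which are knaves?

Ivan is a knave, Gus is a knave, Clio is a knight, Ulric is a knave, Hank is a knight, and Theo is a knave.

Ivan is a knave; "if Ulric is a knave then Ulric and I are not the same type" is false, as required.
Gus is a knave, so "if exactly one of Ulric and Clio is a knight, then Ulric is a knight" must be false — and it is.
Since Clio is a knight, "it is false that Hank is a knave" needs to be true, which holds.
Since Ulric is a knave, "Theo is a knight" needs to be false, which holds.
Hank is a knight; "Gus and Ivan are different types, or else Theo is a knave" is true, as required.
Since Theo is a knave, "Clio and Ivan are both knights or both knaves" needs to be false, which holds.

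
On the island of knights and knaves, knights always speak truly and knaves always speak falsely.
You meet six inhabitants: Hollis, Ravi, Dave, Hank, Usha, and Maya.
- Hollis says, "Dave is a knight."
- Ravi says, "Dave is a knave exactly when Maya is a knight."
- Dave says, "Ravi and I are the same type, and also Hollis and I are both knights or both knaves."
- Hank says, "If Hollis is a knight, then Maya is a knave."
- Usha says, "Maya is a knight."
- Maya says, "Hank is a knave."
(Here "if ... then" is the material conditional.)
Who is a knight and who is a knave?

Hollis is a knight, Ravi is a knight, Dave is a knight, Hank is a knight, Usha is a knave, and Maya is a knave.

Hollis is a knight; "Dave is a knight" is true, as required.
Since Ravi is a knight, "Dave is a knave exactly when Maya is a knight" needs to be true, which holds.
Since Dave is a knight, "Ravi and I are the same type, and also Hollis and I are both knights or both knaves" needs to be true, which holds.
Hank (knight): "if Hollis is a knight, then Maya is a knave" — true. ✓
Usha is a knave, so "Maya is a knight" must be False — and it is.
Maya is a knave, and the claim "Hank is a knave" is indeed False.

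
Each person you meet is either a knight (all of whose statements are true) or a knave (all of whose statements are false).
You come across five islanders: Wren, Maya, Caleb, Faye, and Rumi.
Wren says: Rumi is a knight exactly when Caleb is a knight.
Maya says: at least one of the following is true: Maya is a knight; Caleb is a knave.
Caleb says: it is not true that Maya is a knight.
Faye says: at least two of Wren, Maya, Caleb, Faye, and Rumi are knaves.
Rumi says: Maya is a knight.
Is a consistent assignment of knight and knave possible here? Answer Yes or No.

Yes

One consistent assignment: Wren=knave, Maya=knight, Caleb=knave, Faye=knight, Rumi=knight.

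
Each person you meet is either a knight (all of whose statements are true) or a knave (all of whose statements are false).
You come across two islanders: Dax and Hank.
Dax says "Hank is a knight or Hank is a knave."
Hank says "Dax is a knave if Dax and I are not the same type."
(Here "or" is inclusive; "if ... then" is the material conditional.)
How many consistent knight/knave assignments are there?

2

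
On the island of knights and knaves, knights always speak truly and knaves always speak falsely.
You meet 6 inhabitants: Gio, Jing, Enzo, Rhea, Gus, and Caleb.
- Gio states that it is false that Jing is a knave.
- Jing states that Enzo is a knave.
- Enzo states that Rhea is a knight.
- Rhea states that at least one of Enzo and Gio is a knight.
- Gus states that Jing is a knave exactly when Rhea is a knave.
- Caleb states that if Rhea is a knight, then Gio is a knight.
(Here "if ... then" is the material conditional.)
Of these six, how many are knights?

The unique consistent assignment is Gio=knave, Jing=knave, Enzo=knight, Rhea=knight, Gus=knave, Caleb=knave.
That has 2 knights.

2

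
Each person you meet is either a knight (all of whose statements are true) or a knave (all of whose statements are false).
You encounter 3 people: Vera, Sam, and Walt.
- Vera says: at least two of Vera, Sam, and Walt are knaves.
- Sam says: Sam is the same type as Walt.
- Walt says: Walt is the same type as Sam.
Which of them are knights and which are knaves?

Since Vera is a knave, "at least two of Vera, Sam, and Walt are knaves" needs to be false, which holds.
As a knight, Sam's statement "Sam is the same type as Walt" should be true; it is.
Walt is a knight, so "Walt is the same type as Sam" must be true — and it is.

Vera is a knave, Sam is a knight, and Walt is a knight.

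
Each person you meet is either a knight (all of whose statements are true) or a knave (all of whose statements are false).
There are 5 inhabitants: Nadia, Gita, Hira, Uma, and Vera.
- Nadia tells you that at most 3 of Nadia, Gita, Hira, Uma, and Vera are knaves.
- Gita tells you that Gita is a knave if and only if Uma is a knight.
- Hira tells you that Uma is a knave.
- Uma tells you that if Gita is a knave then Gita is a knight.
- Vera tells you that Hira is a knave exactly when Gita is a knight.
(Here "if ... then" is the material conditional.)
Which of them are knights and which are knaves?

Knights: Nadia, Hira, and Vera. Knaves: Gita and Uma.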